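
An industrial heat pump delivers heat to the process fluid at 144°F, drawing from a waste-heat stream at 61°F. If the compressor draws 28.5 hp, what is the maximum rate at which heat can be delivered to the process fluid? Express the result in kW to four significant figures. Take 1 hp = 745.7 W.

154.6 kW

In absolute terms T_C = 289.26 K and T_H = 335.37 K, so ΔT = 46.11 K.
COP_Carnot = T_H/ΔT = 335.37/46.11 = 7.273.
Q̇_max = COP_Carnot × Ẇ = 7.273 × 28.50 hp = 207.3 hp = 154.6 kW.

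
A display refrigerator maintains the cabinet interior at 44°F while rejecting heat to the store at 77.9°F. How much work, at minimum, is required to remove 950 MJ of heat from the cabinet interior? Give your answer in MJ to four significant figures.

63.94 MJ

In absolute terms T_C = 279.82 K and T_H = 298.65 K, so ΔT = 18.83 K.
The reversible limit is COP_R = T_C/ΔT = 14.86, so W_min = Q_C/COP = Q_C·ΔT/T_C.
W_min = 950.0 × 18.83/279.82 = 63.94 MJ.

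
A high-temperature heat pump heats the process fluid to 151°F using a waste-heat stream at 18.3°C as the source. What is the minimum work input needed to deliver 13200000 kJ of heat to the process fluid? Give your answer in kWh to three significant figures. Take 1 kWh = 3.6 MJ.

517 kWh

In absolute terms T_C = 291.45 K and T_H = 339.26 K, so ΔT = 47.81 K.
The reversible limit is COP_HP = T_H/ΔT = 7.096, so W_min = Q_H/COP = Q_H·ΔT/T_H.
W_min = 13200000 × 47.81/339.26 = 1860000 kJ = 516.7 kWh.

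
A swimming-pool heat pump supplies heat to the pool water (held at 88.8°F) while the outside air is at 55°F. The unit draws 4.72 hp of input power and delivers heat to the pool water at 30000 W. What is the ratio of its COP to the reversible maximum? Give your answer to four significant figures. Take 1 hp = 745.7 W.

Converting, Q̇_H = 30000 W = 40.23 hp, so COP_actual = Q̇_H/Ẇ = 40.23/4.720 = 8.523.
In absolute terms T_C = 285.93 K and T_H = 304.71 K, so ΔT = 18.78 K.
COP_Carnot = T_H/ΔT = 304.71/18.78 = 16.23.
η_II = COP_actual/COP_Carnot = 8.523/16.23 = 0.5253.

0.5253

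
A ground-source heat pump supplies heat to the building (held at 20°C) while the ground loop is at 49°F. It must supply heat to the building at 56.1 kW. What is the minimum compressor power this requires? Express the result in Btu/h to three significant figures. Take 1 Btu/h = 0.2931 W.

In absolute terms T_C = 282.59 K and T_H = 293.15 K, so ΔT = 10.56 K.
COP_Carnot = T_H/ΔT = 293.15/10.56 = 27.77.
Ẇ_min = Q̇/COP_Carnot = 56.10/27.77 = 2.020 kW = 6892 Btu/h.

6890 Btu/h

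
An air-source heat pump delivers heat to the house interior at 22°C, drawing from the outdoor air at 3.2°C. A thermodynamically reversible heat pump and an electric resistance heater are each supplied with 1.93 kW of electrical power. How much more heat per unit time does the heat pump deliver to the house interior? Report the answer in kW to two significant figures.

In absolute terms T_C = 276.35 K and T_H = 295.15 K, so ΔT = 18.80 K.
COP_Carnot = T_H/ΔT = 295.15/18.80 = 15.70.
The heat pump delivers Q̇_H = COP × Ẇ = 30.30 kW; the resistance heater delivers Ẇ = 1.930 kW.
Extra = (COP − 1)·Ẇ = 28.37 kW.

28 kW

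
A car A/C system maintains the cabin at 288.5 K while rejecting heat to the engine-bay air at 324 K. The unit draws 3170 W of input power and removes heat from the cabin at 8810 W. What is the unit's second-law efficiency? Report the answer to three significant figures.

COP_actual = Q̇_C/Ẇ = 8810/3170 = 2.779.
The reservoir spacing is ΔT = 324 − 288.5 = 35.50 K.
COP_Carnot = T_C/ΔT = 288.50/35.50 = 8.127.
η_II = COP_actual/COP_Carnot = 2.779/8.127 = 0.3420.

0.342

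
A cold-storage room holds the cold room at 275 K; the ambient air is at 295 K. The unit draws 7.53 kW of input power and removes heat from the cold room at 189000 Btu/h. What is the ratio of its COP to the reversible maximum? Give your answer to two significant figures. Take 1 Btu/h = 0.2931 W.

0.54

Converting, Q̇_C = 189000 Btu/h = 55.40 kW, so COP_actual = Q̇_C/Ẇ = 55.40/7.530 = 7.357.
The reservoir spacing is ΔT = 295 − 275 = 20.00 K.
COP_Carnot = T_C/ΔT = 275.00/20.00 = 13.75.
η_II = COP_actual/COP_Carnot = 7.357/13.75 = 0.5350.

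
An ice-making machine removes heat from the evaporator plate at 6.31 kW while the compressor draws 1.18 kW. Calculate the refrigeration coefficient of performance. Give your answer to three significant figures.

5.35

The first law gives Q̇_H = Q̇_C + Ẇ, so the three rates are Q̇_C = 6.310, Q̇_H = 7.490, Ẇ = 1.180 kW.
COP_R = Q̇_C/Ẇ = 6.310/1.180 = 5.347.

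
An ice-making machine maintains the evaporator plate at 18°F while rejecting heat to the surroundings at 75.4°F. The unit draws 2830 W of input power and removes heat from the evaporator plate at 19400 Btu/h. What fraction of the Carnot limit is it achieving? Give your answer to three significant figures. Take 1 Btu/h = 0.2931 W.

0.241

Converting, Q̇_C = 19400 Btu/h = 5686 W, so COP_actual = Q̇_C/Ẇ = 5686/2830 = 2.009.
In absolute terms T_C = 265.37 K and T_H = 297.26 K, so ΔT = 31.89 K.
COP_Carnot = T_C/ΔT = 265.37/31.89 = 8.322.
η_II = COP_actual/COP_Carnot = 2.009/8.322 = 0.2414.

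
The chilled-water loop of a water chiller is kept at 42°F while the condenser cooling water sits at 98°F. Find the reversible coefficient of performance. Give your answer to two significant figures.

In absolute terms T_C = 278.71 K and T_H = 309.82 K, so ΔT = 31.11 K.
For a reversible cycle, COP_Carnot = T_C/ΔT = 278.71/31.11 = 8.958.

9.0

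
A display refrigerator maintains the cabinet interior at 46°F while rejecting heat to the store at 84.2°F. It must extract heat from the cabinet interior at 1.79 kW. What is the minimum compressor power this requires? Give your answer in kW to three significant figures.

In absolute terms T_C = 280.93 K and T_H = 302.15 K, so ΔT = 21.22 K.
COP_Carnot = T_C/ΔT = 280.93/21.22 = 13.24.
Ẇ_min = Q̇/COP_Carnot = 1.790/13.24 = 0.1352 kW.

0.135 kW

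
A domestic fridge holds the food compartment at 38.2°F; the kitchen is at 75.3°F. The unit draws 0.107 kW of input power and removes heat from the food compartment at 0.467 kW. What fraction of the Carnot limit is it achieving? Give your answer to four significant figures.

COP_actual = Q̇_C/Ẇ = 0.4670/0.1070 = 4.364.
In absolute terms T_C = 276.59 K and T_H = 297.21 K, so ΔT = 20.61 K.
COP_Carnot = T_C/ΔT = 276.59/20.61 = 13.42.
η_II = COP_actual/COP_Carnot = 4.364/13.42 = 0.3252.

0.3252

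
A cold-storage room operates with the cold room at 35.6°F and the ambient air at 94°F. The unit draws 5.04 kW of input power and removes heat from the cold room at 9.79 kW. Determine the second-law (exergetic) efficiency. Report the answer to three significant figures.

0.229

COP_actual = Q̇_C/Ẇ = 9.790/5.040 = 1.942.
In absolute terms T_C = 275.15 K and T_H = 307.59 K, so ΔT = 32.44 K.
COP_Carnot = T_C/ΔT = 275.15/32.44 = 8.481.
η_II = COP_actual/COP_Carnot = 1.942/8.481 = 0.2290.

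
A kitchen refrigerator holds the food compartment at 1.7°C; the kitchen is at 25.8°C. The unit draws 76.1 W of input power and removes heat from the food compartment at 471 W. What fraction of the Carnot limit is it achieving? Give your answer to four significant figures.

COP_actual = Q̇_C/Ẇ = 471.0/76.10 = 6.189.
In absolute terms T_C = 274.85 K and T_H = 298.95 K, so ΔT = 24.10 K.
COP_Carnot = T_C/ΔT = 274.85/24.10 = 11.40.
η_II = COP_actual/COP_Carnot = 6.189/11.40 = 0.5427.

0.5427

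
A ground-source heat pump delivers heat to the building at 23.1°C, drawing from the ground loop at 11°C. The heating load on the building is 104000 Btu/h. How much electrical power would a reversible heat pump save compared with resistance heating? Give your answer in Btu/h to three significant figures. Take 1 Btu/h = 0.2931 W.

99800 Btu/h

In absolute terms T_C = 284.15 K and T_H = 296.25 K, so ΔT = 12.10 K.
COP_Carnot = T_H/ΔT = 296.25/12.10 = 24.48.
Resistance heating needs Ẇ_res = Q̇_H = 104000 Btu/h; the reversible heat pump needs only Ẇ_hp = Q̇_H/COP = 4248 Btu/h.
Saving = 104000 − 4248 = 99750 Btu/h.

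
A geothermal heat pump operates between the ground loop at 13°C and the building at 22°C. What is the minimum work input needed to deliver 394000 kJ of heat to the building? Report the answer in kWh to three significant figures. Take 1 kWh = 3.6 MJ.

3.34 kWh

In absolute terms T_C = 286.15 K and T_H = 295.15 K, so ΔT = 9.000 K.
The reversible limit is COP_HP = T_H/ΔT = 32.79, so W_min = Q_H/COP = Q_H·ΔT/T_H.
W_min = 394000 × 9.000/295.15 = 12010 kJ = 3.337 kWh.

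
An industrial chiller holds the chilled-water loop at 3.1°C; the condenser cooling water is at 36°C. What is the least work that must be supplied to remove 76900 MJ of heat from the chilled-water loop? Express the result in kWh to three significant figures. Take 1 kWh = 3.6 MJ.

2540 kWh

In absolute terms T_C = 276.25 K and T_H = 309.15 K, so ΔT = 32.90 K.
The reversible limit is COP_R = T_C/ΔT = 8.397, so W_min = Q_C/COP = Q_C·ΔT/T_C.
W_min = 76900 × 32.90/276.25 = 9158 MJ = 2544 kWh.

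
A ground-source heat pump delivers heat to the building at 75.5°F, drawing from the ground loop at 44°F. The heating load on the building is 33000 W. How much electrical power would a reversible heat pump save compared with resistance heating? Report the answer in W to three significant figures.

In absolute terms T_C = 279.82 K and T_H = 297.32 K, so ΔT = 17.50 K.
COP_Carnot = T_H/ΔT = 297.32/17.50 = 16.99.
Resistance heating needs Ẇ_res = Q̇_H = 33000 W; the reversible heat pump needs only Ẇ_hp = Q̇_H/COP = 1942 W.
Saving = 33000 − 1942 = 31060 W.

31100 W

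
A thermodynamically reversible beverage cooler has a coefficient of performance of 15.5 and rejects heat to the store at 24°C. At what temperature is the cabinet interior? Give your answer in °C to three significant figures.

For a Carnot refrigerator COP_R = T_C/(T_H − T_C), so T_C = COP·T_H/(1 + COP).
With T_H = 297.15 K, T_C = 15.5 × 297.15/16.50 = 279.14 K.
Converting, 279.14 K = 5.99°C.

5.99 °C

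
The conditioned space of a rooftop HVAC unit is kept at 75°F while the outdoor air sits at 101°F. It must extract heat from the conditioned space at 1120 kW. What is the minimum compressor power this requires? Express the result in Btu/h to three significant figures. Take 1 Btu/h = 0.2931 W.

In absolute terms T_C = 297.04 K and T_H = 311.48 K, so ΔT = 14.44 K.
COP_Carnot = T_C/ΔT = 297.04/14.44 = 20.56.
Ẇ_min = Q̇/COP_Carnot = 1120/20.56 = 54.46 kW = 185800 Btu/h.

186000 Btu/h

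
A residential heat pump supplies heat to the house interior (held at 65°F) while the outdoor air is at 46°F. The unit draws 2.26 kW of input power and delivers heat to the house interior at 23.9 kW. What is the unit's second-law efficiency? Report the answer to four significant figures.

0.3830

COP_actual = Q̇_H/Ẇ = 23.90/2.260 = 10.58.
In absolute terms T_C = 280.93 K and T_H = 291.48 K, so ΔT = 10.56 K.
COP_Carnot = T_H/ΔT = 291.48/10.56 = 27.61.
η_II = COP_actual/COP_Carnot = 10.58/27.61 = 0.3830.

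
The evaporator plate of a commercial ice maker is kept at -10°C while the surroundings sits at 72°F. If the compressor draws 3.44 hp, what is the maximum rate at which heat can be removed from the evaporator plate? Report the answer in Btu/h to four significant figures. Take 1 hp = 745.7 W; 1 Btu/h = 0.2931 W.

71480 Btu/h

In absolute terms T_C = 263.15 K and T_H = 295.37 K, so ΔT = 32.22 K.
COP_Carnot = T_C/ΔT = 263.15/32.22 = 8.167.
Q̇_max = COP_Carnot × Ẇ = 8.167 × 3.440 hp = 28.09 hp = 71480 Btu/h.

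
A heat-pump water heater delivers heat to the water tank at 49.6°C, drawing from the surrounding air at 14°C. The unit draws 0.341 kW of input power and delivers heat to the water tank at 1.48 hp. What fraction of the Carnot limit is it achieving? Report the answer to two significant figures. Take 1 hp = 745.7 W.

Converting, Q̇_H = 1.480 hp = 1.104 kW, so COP_actual = Q̇_H/Ẇ = 1.104/0.3410 = 3.236.
In absolute terms T_C = 287.15 K and T_H = 322.75 K, so ΔT = 35.60 K.
COP_Carnot = T_H/ΔT = 322.75/35.60 = 9.066.
η_II = COP_actual/COP_Carnot = 3.236/9.066 = 0.3570.

0.36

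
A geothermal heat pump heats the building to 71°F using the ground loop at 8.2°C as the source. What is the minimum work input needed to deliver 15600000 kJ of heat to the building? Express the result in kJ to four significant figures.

In absolute terms T_C = 281.35 K and T_H = 294.82 K, so ΔT = 13.47 K.
The reversible limit is COP_HP = T_H/ΔT = 21.89, so W_min = Q_H/COP = Q_H·ΔT/T_H.
W_min = 15600000 × 13.47/294.82 = 712600 kJ.

712600 kJ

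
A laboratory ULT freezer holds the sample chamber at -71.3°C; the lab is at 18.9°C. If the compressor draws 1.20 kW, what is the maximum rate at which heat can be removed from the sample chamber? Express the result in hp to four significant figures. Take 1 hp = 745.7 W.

In absolute terms T_C = 201.85 K and T_H = 292.05 K, so ΔT = 90.20 K.
COP_Carnot = T_C/ΔT = 201.85/90.20 = 2.238.
Q̇_max = COP_Carnot × Ẇ = 2.238 × 1.200 kW = 2.685 kW = 3.601 hp.

3.601 hp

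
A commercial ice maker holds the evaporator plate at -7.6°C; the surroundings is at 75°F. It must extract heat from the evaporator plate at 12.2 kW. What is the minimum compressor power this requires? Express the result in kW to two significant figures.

1.4 kW

In absolute terms T_C = 265.55 K and T_H = 297.04 K, so ΔT = 31.49 K.
COP_Carnot = T_C/ΔT = 265.55/31.49 = 8.433.
Ẇ_min = Q̇/COP_Carnot = 12.20/8.433 = 1.447 kW.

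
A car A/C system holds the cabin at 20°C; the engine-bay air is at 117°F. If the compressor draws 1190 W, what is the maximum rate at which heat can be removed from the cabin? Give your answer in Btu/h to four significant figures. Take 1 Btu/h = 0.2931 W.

In absolute terms T_C = 293.15 K and T_H = 320.37 K, so ΔT = 27.22 K.
COP_Carnot = T_C/ΔT = 293.15/27.22 = 10.77.
Q̇_max = COP_Carnot × Ẇ = 10.77 × 1190 W = 12810 W = 43720 Btu/h.

43720 Btu/h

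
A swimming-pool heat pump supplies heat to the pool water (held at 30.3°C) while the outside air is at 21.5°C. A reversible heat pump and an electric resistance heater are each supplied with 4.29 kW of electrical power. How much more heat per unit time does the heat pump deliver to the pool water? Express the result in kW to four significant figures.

143.6 kW

In absolute terms T_C = 294.65 K and T_H = 303.45 K, so ΔT = 8.800 K.
COP_Carnot = T_H/ΔT = 303.45/8.800 = 34.48.
The heat pump delivers Q̇_H = COP × Ẇ = 147.9 kW; the resistance heater delivers Ẇ = 4.290 kW.
Extra = (COP − 1)·Ẇ = 143.6 kW.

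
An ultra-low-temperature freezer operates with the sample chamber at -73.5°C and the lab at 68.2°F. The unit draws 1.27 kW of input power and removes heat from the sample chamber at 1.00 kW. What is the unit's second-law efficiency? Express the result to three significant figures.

0.369

COP_actual = Q̇_C/Ẇ = 1.000/1.270 = 0.7874.
In absolute terms T_C = 199.65 K and T_H = 293.26 K, so ΔT = 93.61 K.
COP_Carnot = T_C/ΔT = 199.65/93.61 = 2.133.
η_II = COP_actual/COP_Carnot = 0.7874/2.133 = 0.3692.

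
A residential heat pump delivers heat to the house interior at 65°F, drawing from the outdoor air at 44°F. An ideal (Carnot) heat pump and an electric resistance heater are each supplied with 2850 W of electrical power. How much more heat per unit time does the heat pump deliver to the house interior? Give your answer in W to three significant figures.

68400 W

In absolute terms T_C = 279.82 K and T_H = 291.48 K, so ΔT = 11.67 K.
COP_Carnot = T_H/ΔT = 291.48/11.67 = 24.98.
The heat pump delivers Q̇_H = COP × Ẇ = 71210 W; the resistance heater delivers Ẇ = 2850 W.
Extra = (COP − 1)·Ẇ = 68360 W.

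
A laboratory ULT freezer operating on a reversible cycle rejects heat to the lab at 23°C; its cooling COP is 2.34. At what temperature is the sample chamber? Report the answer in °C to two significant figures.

For a Carnot refrigerator COP_R = T_C/(T_H − T_C), so T_C = COP·T_H/(1 + COP).
With T_H = 296.15 K, T_C = 2.34 × 296.15/3.340 = 207.48 K.
Converting, 207.48 K = -65.67°C.

-66 °C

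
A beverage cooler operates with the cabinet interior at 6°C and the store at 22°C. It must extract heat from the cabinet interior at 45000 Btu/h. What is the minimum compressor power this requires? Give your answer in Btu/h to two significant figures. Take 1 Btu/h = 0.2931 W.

In absolute terms T_C = 279.15 K and T_H = 295.15 K, so ΔT = 16.00 K.
COP_Carnot = T_C/ΔT = 279.15/16.00 = 17.45.
Ẇ_min = Q̇/COP_Carnot = 45000/17.45 = 2579 Btu/h.

2600 Btu/h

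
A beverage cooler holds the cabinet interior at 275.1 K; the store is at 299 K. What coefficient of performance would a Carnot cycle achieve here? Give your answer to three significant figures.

11.5

The reservoir spacing is ΔT = 299 − 275.1 = 23.90 K.
For a reversible cycle, COP_Carnot = T_C/ΔT = 275.10/23.90 = 11.51.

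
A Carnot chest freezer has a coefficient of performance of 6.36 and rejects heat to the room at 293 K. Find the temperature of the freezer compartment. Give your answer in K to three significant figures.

For a Carnot refrigerator COP_R = T_C/(T_H − T_C), so T_C = COP·T_H/(1 + COP).
With T_H = 293.00 K, T_C = 6.36 × 293.00/7.360 = 253.19 K.

253 K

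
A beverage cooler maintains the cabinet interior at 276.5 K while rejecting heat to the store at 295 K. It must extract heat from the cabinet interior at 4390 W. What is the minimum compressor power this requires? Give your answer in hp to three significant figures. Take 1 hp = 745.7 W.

0.394 hp

The reservoir spacing is ΔT = 295 − 276.5 = 18.50 K.
COP_Carnot = T_C/ΔT = 276.50/18.50 = 14.95.
Ẇ_min = Q̇/COP_Carnot = 4390/14.95 = 293.7 W = 0.3939 hp.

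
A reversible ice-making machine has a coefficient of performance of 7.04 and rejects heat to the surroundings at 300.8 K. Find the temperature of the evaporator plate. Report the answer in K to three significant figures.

263 K

For a Carnot refrigerator COP_R = T_C/(T_H − T_C), so T_C = COP·T_H/(1 + COP).
With T_H = 300.80 K, T_C = 7.04 × 300.80/8.040 = 263.39 K.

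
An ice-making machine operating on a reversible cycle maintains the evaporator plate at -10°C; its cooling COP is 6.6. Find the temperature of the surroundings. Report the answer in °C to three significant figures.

COP_R = T_C/(T_H − T_C) gives T_H − T_C = T_C/COP.
With T_C = 263.15 K, T_H = 263.15 × (1 + 1/6.6) = 303.02 K.
Converting, 303.02 K = 29.87°C.

29.9 °C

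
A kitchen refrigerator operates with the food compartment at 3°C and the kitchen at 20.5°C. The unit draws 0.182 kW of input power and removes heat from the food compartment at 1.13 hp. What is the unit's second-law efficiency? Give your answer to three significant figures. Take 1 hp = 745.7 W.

Converting, Q̇_C = 1.130 hp = 0.8426 kW, so COP_actual = Q̇_C/Ẇ = 0.8426/0.1820 = 4.630.
In absolute terms T_C = 276.15 K and T_H = 293.65 K, so ΔT = 17.50 K.
COP_Carnot = T_C/ΔT = 276.15/17.50 = 15.78.
η_II = COP_actual/COP_Carnot = 4.630/15.78 = 0.2934.

0.293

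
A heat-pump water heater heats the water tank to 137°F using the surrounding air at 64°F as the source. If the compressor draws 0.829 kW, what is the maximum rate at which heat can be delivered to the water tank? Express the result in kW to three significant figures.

6.78 kW

In absolute terms T_C = 290.93 K and T_H = 331.48 K, so ΔT = 40.56 K.
COP_Carnot = T_H/ΔT = 331.48/40.56 = 8.174.
Q̇_max = COP_Carnot × Ẇ = 8.174 × 0.8290 kW = 6.776 kW.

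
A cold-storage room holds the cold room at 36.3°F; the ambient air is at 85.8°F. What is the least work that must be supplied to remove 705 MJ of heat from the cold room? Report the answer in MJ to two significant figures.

In absolute terms T_C = 275.54 K and T_H = 303.04 K, so ΔT = 27.50 K.
The reversible limit is COP_R = T_C/ΔT = 10.02, so W_min = Q_C/COP = Q_C·ΔT/T_C.
W_min = 705.0 × 27.50/275.54 = 70.36 MJ.

70 MJ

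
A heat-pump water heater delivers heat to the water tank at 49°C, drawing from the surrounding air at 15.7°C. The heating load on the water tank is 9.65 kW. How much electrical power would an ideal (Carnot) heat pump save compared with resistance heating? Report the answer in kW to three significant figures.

In absolute terms T_C = 288.85 K and T_H = 322.15 K, so ΔT = 33.30 K.
COP_Carnot = T_H/ΔT = 322.15/33.30 = 9.674.
Resistance heating needs Ẇ_res = Q̇_H = 9.650 kW; the reversible heat pump needs only Ẇ_hp = Q̇_H/COP = 0.9975 kW.
Saving = 9.650 − 0.9975 = 8.652 kW.

8.65 kW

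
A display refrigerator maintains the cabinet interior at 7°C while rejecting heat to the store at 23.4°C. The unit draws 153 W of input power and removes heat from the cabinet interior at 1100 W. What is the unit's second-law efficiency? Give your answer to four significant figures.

0.4209

COP_actual = Q̇_C/Ẇ = 1100/153.0 = 7.190.
In absolute terms T_C = 280.15 K and T_H = 296.55 K, so ΔT = 16.40 K.
COP_Carnot = T_C/ΔT = 280.15/16.40 = 17.08.
η_II = COP_actual/COP_Carnot = 7.190/17.08 = 0.4209.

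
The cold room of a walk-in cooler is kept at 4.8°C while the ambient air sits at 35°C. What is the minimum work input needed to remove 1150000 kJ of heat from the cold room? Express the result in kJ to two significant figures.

In absolute terms T_C = 277.95 K and T_H = 308.15 K, so ΔT = 30.20 K.
The reversible limit is COP_R = T_C/ΔT = 9.204, so W_min = Q_C/COP = Q_C·ΔT/T_C.
W_min = 1150000 × 30.20/277.95 = 125000 kJ.

120000 kJ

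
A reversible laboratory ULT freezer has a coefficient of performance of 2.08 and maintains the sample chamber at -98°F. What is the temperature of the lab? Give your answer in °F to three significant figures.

75.9 °F

COP_R = T_C/(T_H − T_C) gives T_H − T_C = T_C/COP.
With T_C = 200.93 K, T_H = 200.93 × (1 + 1/2.08) = 297.53 K.
Converting, 297.53 K = 75.88°F.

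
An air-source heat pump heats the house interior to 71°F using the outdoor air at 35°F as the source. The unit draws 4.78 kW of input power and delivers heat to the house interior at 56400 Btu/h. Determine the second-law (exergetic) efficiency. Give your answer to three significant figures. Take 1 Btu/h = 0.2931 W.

Converting, Q̇_H = 56400 Btu/h = 16.53 kW, so COP_actual = Q̇_H/Ẇ = 16.53/4.780 = 3.458.
In absolute terms T_C = 274.82 K and T_H = 294.82 K, so ΔT = 20.00 K.
COP_Carnot = T_H/ΔT = 294.82/20.00 = 14.74.
η_II = COP_actual/COP_Carnot = 3.458/14.74 = 0.2346.

0.235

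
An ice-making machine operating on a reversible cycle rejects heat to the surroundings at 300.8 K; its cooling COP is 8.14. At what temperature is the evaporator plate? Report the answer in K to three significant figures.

268 K

For a Carnot refrigerator COP_R = T_C/(T_H − T_C), so T_C = COP·T_H/(1 + COP).
With T_H = 300.80 K, T_C = 8.14 × 300.80/9.140 = 267.89 K.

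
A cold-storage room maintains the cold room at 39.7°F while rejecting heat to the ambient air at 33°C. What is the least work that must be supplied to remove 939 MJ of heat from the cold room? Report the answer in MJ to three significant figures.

In absolute terms T_C = 277.43 K and T_H = 306.15 K, so ΔT = 28.72 K.
The reversible limit is COP_R = T_C/ΔT = 9.659, so W_min = Q_C/COP = Q_C·ΔT/T_C.
W_min = 939.0 × 28.72/277.43 = 97.22 MJ.

97.2 MJ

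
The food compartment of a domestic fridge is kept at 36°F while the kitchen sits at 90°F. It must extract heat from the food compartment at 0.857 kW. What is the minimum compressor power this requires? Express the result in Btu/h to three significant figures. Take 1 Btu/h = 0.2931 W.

In absolute terms T_C = 275.37 K and T_H = 305.37 K, so ΔT = 30.00 K.
COP_Carnot = T_C/ΔT = 275.37/30.00 = 9.179.
Ẇ_min = Q̇/COP_Carnot = 0.8570/9.179 = 0.09336 kW = 318.5 Btu/h.

319 Btu/h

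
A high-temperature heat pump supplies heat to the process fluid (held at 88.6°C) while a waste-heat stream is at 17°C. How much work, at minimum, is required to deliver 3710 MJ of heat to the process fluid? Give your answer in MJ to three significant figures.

734 MJ

In absolute terms T_C = 290.15 K and T_H = 361.75 K, so ΔT = 71.60 K.
The reversible limit is COP_HP = T_H/ΔT = 5.052, so W_min = Q_H/COP = Q_H·ΔT/T_H.
W_min = 3710 × 71.60/361.75 = 734.3 MJ.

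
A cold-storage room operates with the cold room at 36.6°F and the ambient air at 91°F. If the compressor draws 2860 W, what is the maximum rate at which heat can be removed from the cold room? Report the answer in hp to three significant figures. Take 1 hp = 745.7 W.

35.0 hp

In absolute terms T_C = 275.71 K and T_H = 305.93 K, so ΔT = 30.22 K.
COP_Carnot = T_C/ΔT = 275.71/30.22 = 9.123.
Q̇_max = COP_Carnot × Ẇ = 9.123 × 2860 W = 26090 W = 34.99 hp.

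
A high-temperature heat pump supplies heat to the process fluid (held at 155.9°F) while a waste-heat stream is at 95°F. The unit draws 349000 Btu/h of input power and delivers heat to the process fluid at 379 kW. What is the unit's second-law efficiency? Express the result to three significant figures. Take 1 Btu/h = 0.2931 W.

Converting, Q̇_H = 379.0 kW = 1293000 Btu/h, so COP_actual = Q̇_H/Ẇ = 1293000/349000 = 3.705.
In absolute terms T_C = 308.15 K and T_H = 341.98 K, so ΔT = 33.83 K.
COP_Carnot = T_H/ΔT = 341.98/33.83 = 10.11.
η_II = COP_actual/COP_Carnot = 3.705/10.11 = 0.3666.

0.367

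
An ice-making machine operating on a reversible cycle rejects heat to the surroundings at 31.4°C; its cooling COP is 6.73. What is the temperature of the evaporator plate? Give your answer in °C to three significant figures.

For a Carnot refrigerator COP_R = T_C/(T_H − T_C), so T_C = COP·T_H/(1 + COP).
With T_H = 304.55 K, T_C = 6.73 × 304.55/7.730 = 265.15 K.
Converting, 265.15 K = -8.00°C.

-8.00 °C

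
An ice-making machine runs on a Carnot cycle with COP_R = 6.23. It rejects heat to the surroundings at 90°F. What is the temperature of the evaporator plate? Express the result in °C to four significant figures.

-10.01 °C

For a Carnot refrigerator COP_R = T_C/(T_H − T_C), so T_C = COP·T_H/(1 + COP).
With T_H = 305.37 K, T_C = 6.23 × 305.37/7.230 = 263.14 K.
Converting, 263.14 K = -10.01°C.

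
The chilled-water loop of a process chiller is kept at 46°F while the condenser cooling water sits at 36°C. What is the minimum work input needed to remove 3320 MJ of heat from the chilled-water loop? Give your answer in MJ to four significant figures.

333.5 MJ

In absolute terms T_C = 280.93 K and T_H = 309.15 K, so ΔT = 28.22 K.
The reversible limit is COP_R = T_C/ΔT = 9.954, so W_min = Q_C/COP = Q_C·ΔT/T_C.
W_min = 3320 × 28.22/280.93 = 333.5 MJ.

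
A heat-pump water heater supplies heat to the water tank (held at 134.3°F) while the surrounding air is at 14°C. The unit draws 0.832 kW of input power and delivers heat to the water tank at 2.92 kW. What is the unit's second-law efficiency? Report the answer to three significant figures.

COP_actual = Q̇_H/Ẇ = 2.920/0.8320 = 3.510.
In absolute terms T_C = 287.15 K and T_H = 329.98 K, so ΔT = 42.83 K.
COP_Carnot = T_H/ΔT = 329.98/42.83 = 7.704.
η_II = COP_actual/COP_Carnot = 3.510/7.704 = 0.4556.

0.456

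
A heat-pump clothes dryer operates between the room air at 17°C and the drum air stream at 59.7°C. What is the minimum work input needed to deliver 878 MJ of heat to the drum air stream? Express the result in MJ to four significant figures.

112.6 MJ

In absolute terms T_C = 290.15 K and T_H = 332.85 K, so ΔT = 42.70 K.
The reversible limit is COP_HP = T_H/ΔT = 7.795, so W_min = Q_H/COP = Q_H·ΔT/T_H.
W_min = 878.0 × 42.70/332.85 = 112.6 MJ.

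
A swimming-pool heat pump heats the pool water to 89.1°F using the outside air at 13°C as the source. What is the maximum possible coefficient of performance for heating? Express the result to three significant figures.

In absolute terms T_C = 286.15 K and T_H = 304.87 K, so ΔT = 18.72 K.
For a reversible cycle, COP_Carnot = T_H/ΔT = 304.87/18.72 = 16.28.

16.3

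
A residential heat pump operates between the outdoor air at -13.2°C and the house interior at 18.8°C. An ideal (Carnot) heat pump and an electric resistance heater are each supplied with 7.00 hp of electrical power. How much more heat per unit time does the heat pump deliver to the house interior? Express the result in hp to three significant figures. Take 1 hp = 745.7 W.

56.9 hp

In absolute terms T_C = 259.95 K and T_H = 291.95 K, so ΔT = 32.00 K.
COP_Carnot = T_H/ΔT = 291.95/32.00 = 9.123.
The heat pump delivers Q̇_H = COP × Ẇ = 63.86 hp; the resistance heater delivers Ẇ = 7.000 hp.
Extra = (COP − 1)·Ẇ = 56.86 hp.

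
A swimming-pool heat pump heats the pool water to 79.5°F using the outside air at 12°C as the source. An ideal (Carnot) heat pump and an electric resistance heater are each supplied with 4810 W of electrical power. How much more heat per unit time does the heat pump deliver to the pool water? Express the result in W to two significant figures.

95000 W

In absolute terms T_C = 285.15 K and T_H = 299.54 K, so ΔT = 14.39 K.
COP_Carnot = T_H/ΔT = 299.54/14.39 = 20.82.
The heat pump delivers Q̇_H = COP × Ẇ = 100100 W; the resistance heater delivers Ẇ = 4810 W.
Extra = (COP − 1)·Ẇ = 95320 W.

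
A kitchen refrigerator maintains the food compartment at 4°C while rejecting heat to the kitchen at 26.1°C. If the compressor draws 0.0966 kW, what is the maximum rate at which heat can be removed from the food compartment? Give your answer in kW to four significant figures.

1.211 kW

In absolute terms T_C = 277.15 K and T_H = 299.25 K, so ΔT = 22.10 K.
COP_Carnot = T_C/ΔT = 277.15/22.10 = 12.54.
Q̇_max = COP_Carnot × Ẇ = 12.54 × 0.09660 kW = 1.211 kW.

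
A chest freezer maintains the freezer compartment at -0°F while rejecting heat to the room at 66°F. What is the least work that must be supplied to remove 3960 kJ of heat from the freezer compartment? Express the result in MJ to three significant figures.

In absolute terms T_C = 255.37 K and T_H = 292.04 K, so ΔT = 36.67 K.
The reversible limit is COP_R = T_C/ΔT = 6.965, so W_min = Q_C/COP = Q_C·ΔT/T_C.
W_min = 3960 × 36.67/255.37 = 568.6 kJ = 0.5686 MJ.

0.569 MJ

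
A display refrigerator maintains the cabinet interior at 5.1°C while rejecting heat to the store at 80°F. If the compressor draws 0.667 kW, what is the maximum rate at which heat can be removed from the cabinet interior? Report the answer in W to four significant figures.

8606 W

In absolute terms T_C = 278.25 K and T_H = 299.82 K, so ΔT = 21.57 K.
COP_Carnot = T_C/ΔT = 278.25/21.57 = 12.90.
Q̇_max = COP_Carnot × Ẇ = 12.90 × 0.6670 kW = 8.606 kW = 8606 W.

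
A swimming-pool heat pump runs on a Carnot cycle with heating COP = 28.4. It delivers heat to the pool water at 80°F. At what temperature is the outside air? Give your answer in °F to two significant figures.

COP_HP = T_H/(T_H − T_C) gives T_H − T_C = T_H/COP.
With T_H = 299.82 K, T_C = 299.82 × (1 − 1/28.4) = 289.26 K.
Converting, 289.26 K = 61.00°F.

61 °F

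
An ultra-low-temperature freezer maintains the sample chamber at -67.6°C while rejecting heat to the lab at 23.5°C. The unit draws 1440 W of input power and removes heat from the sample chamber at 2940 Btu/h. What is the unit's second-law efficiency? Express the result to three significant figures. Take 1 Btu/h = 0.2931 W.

0.265

Converting, Q̇_C = 2940 Btu/h = 861.7 W, so COP_actual = Q̇_C/Ẇ = 861.7/1440 = 0.5984.
In absolute terms T_C = 205.55 K and T_H = 296.65 K, so ΔT = 91.10 K.
COP_Carnot = T_C/ΔT = 205.55/91.10 = 2.256.
η_II = COP_actual/COP_Carnot = 0.5984/2.256 = 0.2652.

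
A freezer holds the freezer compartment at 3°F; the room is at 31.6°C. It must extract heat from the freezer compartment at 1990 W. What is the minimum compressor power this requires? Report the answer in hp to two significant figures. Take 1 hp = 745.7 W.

0.50 hp

In absolute terms T_C = 257.04 K and T_H = 304.75 K, so ΔT = 47.71 K.
COP_Carnot = T_C/ΔT = 257.04/47.71 = 5.387.
Ẇ_min = Q̇/COP_Carnot = 1990/5.387 = 369.4 W = 0.4953 hp.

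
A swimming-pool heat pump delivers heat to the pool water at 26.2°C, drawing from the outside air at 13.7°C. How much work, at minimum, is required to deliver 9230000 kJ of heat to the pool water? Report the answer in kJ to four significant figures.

In absolute terms T_C = 286.85 K and T_H = 299.35 K, so ΔT = 12.50 K.
The reversible limit is COP_HP = T_H/ΔT = 23.95, so W_min = Q_H/COP = Q_H·ΔT/T_H.
W_min = 9230000 × 12.50/299.35 = 385400 kJ.

385400 kJ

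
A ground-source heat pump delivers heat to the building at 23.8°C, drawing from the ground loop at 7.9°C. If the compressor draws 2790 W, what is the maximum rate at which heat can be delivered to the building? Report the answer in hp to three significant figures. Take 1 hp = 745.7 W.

69.9 hp

In absolute terms T_C = 281.05 K and T_H = 296.95 K, so ΔT = 15.90 K.
COP_Carnot = T_H/ΔT = 296.95/15.90 = 18.68.
Q̇_max = COP_Carnot × Ẇ = 18.68 × 2790 W = 52110 W = 69.88 hp.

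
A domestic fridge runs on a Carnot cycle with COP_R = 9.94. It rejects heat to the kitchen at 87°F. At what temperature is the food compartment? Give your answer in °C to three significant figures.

2.79 °C

For a Carnot refrigerator COP_R = T_C/(T_H − T_C), so T_C = COP·T_H/(1 + COP).
With T_H = 303.71 K, T_C = 9.94 × 303.71/10.94 = 275.94 K.
Converting, 275.94 K = 2.79°C.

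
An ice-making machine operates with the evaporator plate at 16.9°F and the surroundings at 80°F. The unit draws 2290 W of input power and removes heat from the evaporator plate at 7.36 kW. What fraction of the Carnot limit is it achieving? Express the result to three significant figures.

0.426

Converting, Q̇_C = 7.360 kW = 7360 W, so COP_actual = Q̇_C/Ẇ = 7360/2290 = 3.214.
In absolute terms T_C = 264.76 K and T_H = 299.82 K, so ΔT = 35.06 K.
COP_Carnot = T_C/ΔT = 264.76/35.06 = 7.553.
η_II = COP_actual/COP_Carnot = 3.214/7.553 = 0.4255.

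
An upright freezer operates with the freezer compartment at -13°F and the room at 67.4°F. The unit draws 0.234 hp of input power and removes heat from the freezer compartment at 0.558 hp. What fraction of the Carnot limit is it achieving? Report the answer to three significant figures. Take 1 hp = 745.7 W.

COP_actual = Q̇_C/Ẇ = 0.5580/0.2340 = 2.385.
In absolute terms T_C = 248.15 K and T_H = 292.82 K, so ΔT = 44.67 K.
COP_Carnot = T_C/ΔT = 248.15/44.67 = 5.556.
η_II = COP_actual/COP_Carnot = 2.385/5.556 = 0.4292.

0.429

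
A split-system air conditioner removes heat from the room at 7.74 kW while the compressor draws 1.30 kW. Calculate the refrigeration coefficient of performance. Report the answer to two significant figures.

The first law gives Q̇_H = Q̇_C + Ẇ, so the three rates are Q̇_C = 7.740, Q̇_H = 9.040, Ẇ = 1.300 kW.
COP_R = Q̇_C/Ẇ = 7.740/1.300 = 5.954.

6.0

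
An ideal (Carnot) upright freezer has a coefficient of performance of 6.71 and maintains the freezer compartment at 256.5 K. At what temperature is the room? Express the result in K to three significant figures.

295 K

COP_R = T_C/(T_H − T_C) gives T_H − T_C = T_C/COP.
With T_C = 256.50 K, T_H = 256.50 × (1 + 1/6.71) = 294.73 K.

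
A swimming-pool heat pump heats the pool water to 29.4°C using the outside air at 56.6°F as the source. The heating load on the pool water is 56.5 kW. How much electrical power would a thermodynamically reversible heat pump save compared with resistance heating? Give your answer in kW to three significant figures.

In absolute terms T_C = 286.82 K and T_H = 302.55 K, so ΔT = 15.73 K.
COP_Carnot = T_H/ΔT = 302.55/15.73 = 19.23.
Resistance heating needs Ẇ_res = Q̇_H = 56.50 kW; the reversible heat pump needs only Ẇ_hp = Q̇_H/COP = 2.938 kW.
Saving = 56.50 − 2.938 = 53.56 kW.

53.6 kW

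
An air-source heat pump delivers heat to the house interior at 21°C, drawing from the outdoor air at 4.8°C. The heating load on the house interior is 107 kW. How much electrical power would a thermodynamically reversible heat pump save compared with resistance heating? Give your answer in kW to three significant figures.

In absolute terms T_C = 277.95 K and T_H = 294.15 K, so ΔT = 16.20 K.
COP_Carnot = T_H/ΔT = 294.15/16.20 = 18.16.
Resistance heating needs Ẇ_res = Q̇_H = 107.0 kW; the reversible heat pump needs only Ẇ_hp = Q̇_H/COP = 5.893 kW.
Saving = 107.0 − 5.893 = 101.1 kW.

101 kW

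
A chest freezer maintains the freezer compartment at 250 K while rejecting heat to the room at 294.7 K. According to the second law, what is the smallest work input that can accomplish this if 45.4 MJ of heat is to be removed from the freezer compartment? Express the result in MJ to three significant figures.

The reservoir spacing is ΔT = 294.7 − 250 = 44.70 K.
The reversible limit is COP_R = T_C/ΔT = 5.593, so W_min = Q_C/COP = Q_C·ΔT/T_C.
W_min = 45.40 × 44.70/250.00 = 8.118 MJ.

8.12 MJ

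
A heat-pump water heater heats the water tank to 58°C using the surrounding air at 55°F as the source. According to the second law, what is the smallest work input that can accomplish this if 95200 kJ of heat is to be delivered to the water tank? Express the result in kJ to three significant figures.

In absolute terms T_C = 285.93 K and T_H = 331.15 K, so ΔT = 45.22 K.
The reversible limit is COP_HP = T_H/ΔT = 7.323, so W_min = Q_H/COP = Q_H·ΔT/T_H.
W_min = 95200 × 45.22/331.15 = 13000 kJ.

13000 kJ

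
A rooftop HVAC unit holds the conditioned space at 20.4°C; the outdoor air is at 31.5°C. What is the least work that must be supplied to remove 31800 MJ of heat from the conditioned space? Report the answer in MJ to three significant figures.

In absolute terms T_C = 293.55 K and T_H = 304.65 K, so ΔT = 11.10 K.
The reversible limit is COP_R = T_C/ΔT = 26.45, so W_min = Q_C/COP = Q_C·ΔT/T_C.
W_min = 31800 × 11.10/293.55 = 1202 MJ.

1200 MJ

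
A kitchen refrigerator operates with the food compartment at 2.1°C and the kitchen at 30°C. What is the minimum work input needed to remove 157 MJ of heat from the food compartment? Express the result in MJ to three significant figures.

15.9 MJ

In absolute terms T_C = 275.25 K and T_H = 303.15 K, so ΔT = 27.90 K.
The reversible limit is COP_R = T_C/ΔT = 9.866, so W_min = Q_C/COP = Q_C·ΔT/T_C.
W_min = 157.0 × 27.90/275.25 = 15.91 MJ.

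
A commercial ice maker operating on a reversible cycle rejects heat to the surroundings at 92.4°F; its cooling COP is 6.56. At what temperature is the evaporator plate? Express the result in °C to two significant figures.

For a Carnot refrigerator COP_R = T_C/(T_H − T_C), so T_C = COP·T_H/(1 + COP).
With T_H = 306.71 K, T_C = 6.56 × 306.71/7.560 = 266.14 K.
Converting, 266.14 K = -7.01°C.

-7.0 °C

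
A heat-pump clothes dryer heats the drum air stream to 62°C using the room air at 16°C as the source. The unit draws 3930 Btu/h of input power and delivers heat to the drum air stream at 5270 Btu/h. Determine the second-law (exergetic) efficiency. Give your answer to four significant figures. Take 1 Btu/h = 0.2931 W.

COP_actual = Q̇_H/Ẇ = 5270/3930 = 1.341.
In absolute terms T_C = 289.15 K and T_H = 335.15 K, so ΔT = 46.00 K.
COP_Carnot = T_H/ΔT = 335.15/46.00 = 7.286.
η_II = COP_actual/COP_Carnot = 1.341/7.286 = 0.1841.

0.1841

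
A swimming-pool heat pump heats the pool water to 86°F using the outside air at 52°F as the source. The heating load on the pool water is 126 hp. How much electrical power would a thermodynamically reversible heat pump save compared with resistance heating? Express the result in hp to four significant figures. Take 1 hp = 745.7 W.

118.1 hp

In absolute terms T_C = 284.26 K and T_H = 303.15 K, so ΔT = 18.89 K.
COP_Carnot = T_H/ΔT = 303.15/18.89 = 16.05.
Resistance heating needs Ẇ_res = Q̇_H = 126.0 hp; the reversible heat pump needs only Ẇ_hp = Q̇_H/COP = 7.851 hp.
Saving = 126.0 − 7.851 = 118.1 hp.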